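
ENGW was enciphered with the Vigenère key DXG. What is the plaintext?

BQAT

Repeat the key across the ciphertext: DXGD
E(4)−D(3): 1 → B
N(13)−X(23): -10≡16 → Q
G(6)−G(6): 0 → A
W(22)−D(3): 19 → T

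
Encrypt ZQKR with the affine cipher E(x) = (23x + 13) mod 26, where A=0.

Z(25): 23·25+13=588≡16 → Q
Q(16): 23·16+13=381≡17 → R
K(10): 23·10+13=243≡9 → J
R(17): 23·17+13=404≡14 → O

QRJO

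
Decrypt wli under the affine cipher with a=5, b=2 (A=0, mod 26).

The inverse of 5 mod 26 is 21, since 5·21=105≡1. Apply D(y)=21·(y−2) mod 26:
w(22): 21·(22−2)=420≡4 → e
l(11): 21·(11−2)=189≡7 → h
i(8): 21·(8−2)=126≡22 → w

ehw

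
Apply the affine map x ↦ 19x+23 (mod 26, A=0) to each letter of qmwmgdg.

q(16): 19·16+23=327≡15 → p
m(12): 19·12+23=251≡17 → r
w(22): 19·22+23=441≡25 → z
m(12): 19·12+23=251≡17 → r
g(6): 19·6+23=137≡7 → h
d(3): 19·3+23=80≡2 → c
g(6): 19·6+23=137≡7 → h

przrhch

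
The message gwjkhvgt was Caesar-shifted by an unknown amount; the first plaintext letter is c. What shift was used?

From the crib: g(6)−c(2)=4, so the shift is 4.

4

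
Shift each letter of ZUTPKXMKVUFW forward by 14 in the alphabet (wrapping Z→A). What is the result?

NIHDYLAYJITK

Z(25): 25+14=39≡13 → N
U(20): 20+14=34≡8 → I
T(19): 19+14=33≡7 → H
P(15): 15+14=29≡3 → D
K(10): 10+14=24 → Y
X(23): 23+14=37≡11 → L
M(12): 12+14=26≡0 → A
K(10): 10+14=24 → Y
V(21): 21+14=35≡9 → J
U(20): 20+14=34≡8 → I
F(5): 5+14=19 → T
W(22): 22+14=36≡10 → K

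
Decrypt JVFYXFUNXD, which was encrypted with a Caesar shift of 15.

UGQJIQFYIO

J(9): 9−15=-6≡20 → U
V(21): 21−15=6 → G
F(5): 5−15=-10≡16 → Q
Y(24): 24−15=9 → J
X(23): 23−15=8 → I
F(5): 5−15=-10≡16 → Q
U(20): 20−15=5 → F
N(13): 13−15=-2≡24 → Y
X(23): 23−15=8 → I
D(3): 3−15=-12≡14 → O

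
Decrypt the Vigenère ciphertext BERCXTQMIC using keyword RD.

Repeat the key across the ciphertext: RDRDRDRDRD
B(1)−R(17): -16≡10 → K
E(4)−D(3): 1 → B
R(17)−R(17): 0 → A
C(2)−D(3): -1≡25 → Z
X(23)−R(17): 6 → G
T(19)−D(3): 16 → Q
Q(16)−R(17): -1≡25 → Z
M(12)−D(3): 9 → J
I(8)−R(17): -9≡17 → R
C(2)−D(3): -1≡25 → Z

KBAZGQZJRZ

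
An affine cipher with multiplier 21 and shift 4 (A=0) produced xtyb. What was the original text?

The inverse of 21 mod 26 is 5, since 21·5=105≡1. Apply D(y)=5·(y−4) mod 26:
x(23): 5·(23−4)=95≡17 → r
t(19): 5·(19−4)=75≡23 → x
y(24): 5·(24−4)=100≡22 → w
b(1): 5·(1−4)=-15≡11 → l

rxwl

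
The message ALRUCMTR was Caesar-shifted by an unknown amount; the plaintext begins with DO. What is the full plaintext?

From the crib: A(0)−D(3)=-3≡23, so the shift is 23.
Subtract 23 from each ciphertext letter:
A(0): 0−23=-23≡3 → D
L(11): 11−23=-12≡14 → O
R(17): 17−23=-6≡20 → U
U(20): 20−23=-3≡23 → X
C(2): 2−23=-21≡5 → F
M(12): 12−23=-11≡15 → P
T(19): 19−23=-4≡22 → W
R(17): 17−23=-6≡20 → U

DOUXFPWU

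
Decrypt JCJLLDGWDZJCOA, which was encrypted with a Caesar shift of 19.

QJQSSKNDKGQJVH

J(9): 9−19=-10≡16 → Q
C(2): 2−19=-17≡9 → J
J(9): 9−19=-10≡16 → Q
L(11): 11−19=-8≡18 → S
L(11): 11−19=-8≡18 → S
D(3): 3−19=-16≡10 → K
G(6): 6−19=-13≡13 → N
W(22): 22−19=3 → D
D(3): 3−19=-16≡10 → K
Z(25): 25−19=6 → G
J(9): 9−19=-10≡16 → Q
C(2): 2−19=-17≡9 → J
O(14): 14−19=-5≡21 → V
A(0): 0−19=-19≡7 → H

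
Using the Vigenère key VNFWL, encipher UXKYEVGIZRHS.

Repeat the key across the message: VNFWLVNFWLVN
U(20)+V(21): 41≡15 → P
X(23)+N(13): 36≡10 → K
K(10)+F(5): 15 → P
Y(24)+W(22): 46≡20 → U
E(4)+L(11): 15 → P
V(21)+V(21): 42≡16 → Q
G(6)+N(13): 19 → T
I(8)+F(5): 13 → N
Z(25)+W(22): 47≡21 → V
R(17)+L(11): 28≡2 → C
H(7)+V(21): 28≡2 → C
S(18)+N(13): 31≡5 → F

PKPUPQTNVCCF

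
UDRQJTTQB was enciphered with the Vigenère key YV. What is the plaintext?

WITVLYVVD

Repeat the key across the ciphertext: YVYVYVYVY
U(20)−Y(24): -4≡22 → W
D(3)−V(21): -18≡8 → I
R(17)−Y(24): -7≡19 → T
Q(16)−V(21): -5≡21 → V
J(9)−Y(24): -15≡11 → L
T(19)−V(21): -2≡24 → Y
T(19)−Y(24): -5≡21 → V
Q(16)−V(21): -5≡21 → V
B(1)−Y(24): -23≡3 → D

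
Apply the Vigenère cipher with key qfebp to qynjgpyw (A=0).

Repeat the key across the message: qfebpqfe
q(16)+q(16): 32≡6 → g
y(24)+f(5): 29≡3 → d
n(13)+e(4): 17 → r
j(9)+b(1): 10 → k
g(6)+p(15): 21 → v
p(15)+q(16): 31≡5 → f
y(24)+f(5): 29≡3 → d
w(22)+e(4): 26≡0 → a

gdrkvfda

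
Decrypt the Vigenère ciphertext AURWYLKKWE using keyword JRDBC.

Repeat the key across the ciphertext: JRDBCJRDBC
A(0)−J(9): -9≡17 → R
U(20)−R(17): 3 → D
R(17)−D(3): 14 → O
W(22)−B(1): 21 → V
Y(24)−C(2): 22 → W
L(11)−J(9): 2 → C
K(10)−R(17): -7≡19 → T
K(10)−D(3): 7 → H
W(22)−B(1): 21 → V
E(4)−C(2): 2 → C

RDOVWCTHVC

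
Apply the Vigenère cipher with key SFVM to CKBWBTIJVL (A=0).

Repeat the key across the message: SFVMSFVMSF
C(2)+S(18): 20 → U
K(10)+F(5): 15 → P
B(1)+V(21): 22 → W
W(22)+M(12): 34≡8 → I
B(1)+S(18): 19 → T
T(19)+F(5): 24 → Y
I(8)+V(21): 29≡3 → D
J(9)+M(12): 21 → V
V(21)+S(18): 39≡13 → N
L(11)+F(5): 16 → Q

UPWITYDVNQ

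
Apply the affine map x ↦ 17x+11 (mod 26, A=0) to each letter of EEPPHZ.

BBGGAU

E(4): 17·4+11=79≡1 → B
E(4): 17·4+11=79≡1 → B
P(15): 17·15+11=266≡6 → G
P(15): 17·15+11=266≡6 → G
H(7): 17·7+11=130≡0 → A
Z(25): 17·25+11=436≡20 → U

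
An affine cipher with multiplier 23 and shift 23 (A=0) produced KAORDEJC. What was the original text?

NZDCYPWH

The inverse of 23 mod 26 is 17, since 23·17=391≡1. Apply D(y)=17·(y−23) mod 26:
K(10): 17·(10−23)=-221≡13 → N
A(0): 17·(0−23)=-391≡25 → Z
O(14): 17·(14−23)=-153≡3 → D
R(17): 17·(17−23)=-102≡2 → C
D(3): 17·(3−23)=-340≡24 → Y
E(4): 17·(4−23)=-323≡15 → P
J(9): 17·(9−23)=-238≡22 → W
C(2): 17·(2−23)=-357≡7 → H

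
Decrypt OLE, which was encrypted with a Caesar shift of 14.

AXQ

O(14): 14−14=0 → A
L(11): 11−14=-3≡23 → X
E(4): 4−14=-10≡16 → Q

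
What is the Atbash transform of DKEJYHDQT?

WPVQBSWJG

D(3) → W(22)
K(10) → P(15)
E(4) → V(21)
J(9) → Q(16)
Y(24) → B(1)
H(7) → S(18)
D(3) → W(22)
Q(16) → J(9)
T(19) → G(6)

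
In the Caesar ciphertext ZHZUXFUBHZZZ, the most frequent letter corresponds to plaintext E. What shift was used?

The most frequent ciphertext letter is Z (appears 5 times).
Z is position 25; E is position 4.
Shift = 21.

21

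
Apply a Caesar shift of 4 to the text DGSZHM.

HKWDLQ

D(3): 3+4=7 → H
G(6): 6+4=10 → K
S(18): 18+4=22 → W
Z(25): 25+4=29≡3 → D
H(7): 7+4=11 → L
M(12): 12+4=16 → Q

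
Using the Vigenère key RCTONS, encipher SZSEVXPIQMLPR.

Repeat the key across the message: RCTONSRCTONSR
S(18)+R(17): 35≡9 → J
Z(25)+C(2): 27≡1 → B
S(18)+T(19): 37≡11 → L
E(4)+O(14): 18 → S
V(21)+N(13): 34≡8 → I
X(23)+S(18): 41≡15 → P
P(15)+R(17): 32≡6 → G
I(8)+C(2): 10 → K
Q(16)+T(19): 35≡9 → J
M(12)+O(14): 26≡0 → A
L(11)+N(13): 24 → Y
P(15)+S(18): 33≡7 → H
R(17)+R(17): 34≡8 → I

JBLSIPGKJAYHI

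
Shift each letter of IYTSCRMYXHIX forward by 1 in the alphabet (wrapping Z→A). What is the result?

I(8): 8+1=9 → J
Y(24): 24+1=25 → Z
T(19): 19+1=20 → U
S(18): 18+1=19 → T
C(2): 2+1=3 → D
R(17): 17+1=18 → S
M(12): 12+1=13 → N
Y(24): 24+1=25 → Z
X(23): 23+1=24 → Y
H(7): 7+1=8 → I
I(8): 8+1=9 → J
X(23): 23+1=24 → Y

JZUTDSNZYIJY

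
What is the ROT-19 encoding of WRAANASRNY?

W(22): 22+19=41≡15 → P
R(17): 17+19=36≡10 → K
A(0): 0+19=19 → T
A(0): 0+19=19 → T
N(13): 13+19=32≡6 → G
A(0): 0+19=19 → T
S(18): 18+19=37≡11 → L
R(17): 17+19=36≡10 → K
N(13): 13+19=32≡6 → G
Y(24): 24+19=43≡17 → R

PKTTGTLKGR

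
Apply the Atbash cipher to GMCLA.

G(6) → T(19)
M(12) → N(13)
C(2) → X(23)
L(11) → O(14)
A(0) → Z(25)

TNXOZ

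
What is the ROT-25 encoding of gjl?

fik

g(6): 6+25=31≡5 → f
j(9): 9+25=34≡8 → i
l(11): 11+25=36≡10 → k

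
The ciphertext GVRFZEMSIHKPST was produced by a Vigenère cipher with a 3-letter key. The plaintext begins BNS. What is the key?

Subtract each crib letter from the matching ciphertext letter (mod 26):
G(6)−B(1)=5 → F
V(21)−N(13)=8 → I
R(17)−S(18)=-1≡25 → Z

FIZ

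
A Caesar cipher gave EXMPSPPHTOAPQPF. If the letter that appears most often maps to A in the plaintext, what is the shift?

The most frequent ciphertext letter is P (appears 5 times).
P is position 15; A is position 0.
Shift = 15.

15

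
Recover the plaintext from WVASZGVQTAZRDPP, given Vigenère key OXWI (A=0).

Repeat the key across the ciphertext: OXWIOXWIOXWIOXW
W(22)−O(14): 8 → I
V(21)−X(23): -2≡24 → Y
A(0)−W(22): -22≡4 → E
S(18)−I(8): 10 → K
Z(25)−O(14): 11 → L
G(6)−X(23): -17≡9 → J
V(21)−W(22): -1≡25 → Z
Q(16)−I(8): 8 → I
T(19)−O(14): 5 → F
A(0)−X(23): -23≡3 → D
Z(25)−W(22): 3 → D
R(17)−I(8): 9 → J
D(3)−O(14): -11≡15 → P
P(15)−X(23): -8≡18 → S
P(15)−W(22): -7≡19 → T

IYEKLJZIFDDJPST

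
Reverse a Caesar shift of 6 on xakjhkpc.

ruedbejw

x(23): 23−6=17 → r
a(0): 0−6=-6≡20 → u
k(10): 10−6=4 → e
j(9): 9−6=3 → d
h(7): 7−6=1 → b
k(10): 10−6=4 → e
p(15): 15−6=9 → j
c(2): 2−6=-4≡22 → w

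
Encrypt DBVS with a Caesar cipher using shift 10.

D(3): 3+10=13 → N
B(1): 1+10=11 → L
V(21): 21+10=31≡5 → F
S(18): 18+10=28≡2 → C

NLFC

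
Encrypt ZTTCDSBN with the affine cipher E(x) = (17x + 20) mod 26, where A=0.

DFFCTOLH

Z(25): 17·25+20=445≡3 → D
T(19): 17·19+20=343≡5 → F
T(19): 17·19+20=343≡5 → F
C(2): 17·2+20=54≡2 → C
D(3): 17·3+20=71≡19 → T
S(18): 17·18+20=326≡14 → O
B(1): 17·1+20=37≡11 → L
N(13): 17·13+20=241≡7 → H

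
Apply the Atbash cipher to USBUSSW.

FHYFHHD

U(20) → F(5)
S(18) → H(7)
B(1) → Y(24)
U(20) → F(5)
S(18) → H(7)
S(18) → H(7)
W(22) → D(3)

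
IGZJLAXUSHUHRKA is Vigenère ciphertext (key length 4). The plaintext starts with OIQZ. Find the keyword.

UYJK

Subtract each crib letter from the matching ciphertext letter (mod 26):
I(8)−O(14)=-6≡20 → U
G(6)−I(8)=-2≡24 → Y
Z(25)−Q(16)=9 → J
J(9)−Z(25)=-16≡10 → K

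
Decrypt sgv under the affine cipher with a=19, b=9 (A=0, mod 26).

The inverse of 19 mod 26 is 11, since 19·11=209≡1. Apply D(y)=11·(y−9) mod 26:
s(18): 11·(18−9)=99≡21 → v
g(6): 11·(6−9)=-33≡19 → t
v(21): 11·(21−9)=132≡2 → c

vtc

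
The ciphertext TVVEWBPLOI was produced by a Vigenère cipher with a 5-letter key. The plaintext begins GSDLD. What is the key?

Subtract each crib letter from the matching ciphertext letter (mod 26):
T(19)−G(6)=13 → N
V(21)−S(18)=3 → D
V(21)−D(3)=18 → S
E(4)−L(11)=-7≡19 → T
W(22)−D(3)=19 → T

NDSTT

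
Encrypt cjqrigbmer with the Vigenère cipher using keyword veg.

xnwmmmwqkm

Repeat the key across the message: vegvegvegv
c(2)+v(21): 23 → x
j(9)+e(4): 13 → n
q(16)+g(6): 22 → w
r(17)+v(21): 38≡12 → m
i(8)+e(4): 12 → m
g(6)+g(6): 12 → m
b(1)+v(21): 22 → w
m(12)+e(4): 16 → q
e(4)+g(6): 10 → k
r(17)+v(21): 38≡12 → m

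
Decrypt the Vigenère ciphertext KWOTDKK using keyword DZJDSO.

HXFQLWH

Repeat the key across the ciphertext: DZJDSOD
K(10)−D(3): 7 → H
W(22)−Z(25): -3≡23 → X
O(14)−J(9): 5 → F
T(19)−D(3): 16 → Q
D(3)−S(18): -15≡11 → L
K(10)−O(14): -4≡22 → W
K(10)−D(3): 7 → H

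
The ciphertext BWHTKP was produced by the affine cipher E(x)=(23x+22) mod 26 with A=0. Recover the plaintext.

HAFBEL

The inverse of 23 mod 26 is 17, since 23·17=391≡1. Apply D(y)=17·(y−22) mod 26:
B(1): 17·(1−22)=-357≡7 → H
W(22): 17·(22−22)=0 → A
H(7): 17·(7−22)=-255≡5 → F
T(19): 17·(19−22)=-51≡1 → B
K(10): 17·(10−22)=-204≡4 → E
P(15): 17·(15−22)=-119≡11 → L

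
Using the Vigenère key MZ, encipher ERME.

QQYD

Repeat the key across the message: MZMZ
E(4)+M(12): 16 → Q
R(17)+Z(25): 42≡16 → Q
M(12)+M(12): 24 → Y
E(4)+Z(25): 29≡3 → D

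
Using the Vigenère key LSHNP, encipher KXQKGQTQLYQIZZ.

Repeat the key across the message: LSHNPLSHNPLSHN
K(10)+L(11): 21 → V
X(23)+S(18): 41≡15 → P
Q(16)+H(7): 23 → X
K(10)+N(13): 23 → X
G(6)+P(15): 21 → V
Q(16)+L(11): 27≡1 → B
T(19)+S(18): 37≡11 → L
Q(16)+H(7): 23 → X
L(11)+N(13): 24 → Y
Y(24)+P(15): 39≡13 → N
Q(16)+L(11): 27≡1 → B
I(8)+S(18): 26≡0 → A
Z(25)+H(7): 32≡6 → G
Z(25)+N(13): 38≡12 → M

VPXXVBLXYNBAGM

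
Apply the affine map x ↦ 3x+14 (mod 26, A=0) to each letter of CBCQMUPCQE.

C(2): 3·2+14=20 → U
B(1): 3·1+14=17 → R
C(2): 3·2+14=20 → U
Q(16): 3·16+14=62≡10 → K
M(12): 3·12+14=50≡24 → Y
U(20): 3·20+14=74≡22 → W
P(15): 3·15+14=59≡7 → H
C(2): 3·2+14=20 → U
Q(16): 3·16+14=62≡10 → K
E(4): 3·4+14=26≡0 → A

URUKYWHUKA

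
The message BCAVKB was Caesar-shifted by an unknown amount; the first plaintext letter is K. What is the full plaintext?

From the crib: B(1)−K(10)=-9≡17, so the shift is 17.
Subtract 17 from each ciphertext letter:
B(1): 1−17=-16≡10 → K
C(2): 2−17=-15≡11 → L
A(0): 0−17=-17≡9 → J
V(21): 21−17=4 → E
K(10): 10−17=-7≡19 → T
B(1): 1−17=-16≡10 → K

KLJETK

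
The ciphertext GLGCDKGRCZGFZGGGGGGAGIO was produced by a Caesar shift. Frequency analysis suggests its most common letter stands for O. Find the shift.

18

The most frequent ciphertext letter is G (appears 11 times).
G is position 6; O is position 14.
Shift = -8≡18.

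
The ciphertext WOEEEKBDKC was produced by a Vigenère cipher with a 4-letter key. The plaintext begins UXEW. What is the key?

CRAI

Subtract each crib letter from the matching ciphertext letter (mod 26):
W(22)−U(20)=2 → C
O(14)−X(23)=-9≡17 → R
E(4)−E(4)=0 → A
E(4)−W(22)=-18≡8 → I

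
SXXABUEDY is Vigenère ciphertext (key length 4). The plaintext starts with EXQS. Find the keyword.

OAHI

Subtract each crib letter from the matching ciphertext letter (mod 26):
S(18)−E(4)=14 → O
X(23)−X(23)=0 → A
X(23)−Q(16)=7 → H
A(0)−S(18)=-18≡8 → I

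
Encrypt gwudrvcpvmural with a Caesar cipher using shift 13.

tjhqeipcizheny

g(6): 6+13=19 → t
w(22): 22+13=35≡9 → j
u(20): 20+13=33≡7 → h
d(3): 3+13=16 → q
r(17): 17+13=30≡4 → e
v(21): 21+13=34≡8 → i
c(2): 2+13=15 → p
p(15): 15+13=28≡2 → c
v(21): 21+13=34≡8 → i
m(12): 12+13=25 → z
u(20): 20+13=33≡7 → h
r(17): 17+13=30≡4 → e
a(0): 0+13=13 → n
l(11): 11+13=24 → y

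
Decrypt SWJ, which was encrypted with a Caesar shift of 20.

S(18): 18−20=-2≡24 → Y
W(22): 22−20=2 → C
J(9): 9−20=-11≡15 → P

YCP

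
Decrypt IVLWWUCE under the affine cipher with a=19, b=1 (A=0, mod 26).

The inverse of 19 mod 26 is 11, since 19·11=209≡1. Apply D(y)=11·(y−1) mod 26:
I(8): 11·(8−1)=77≡25 → Z
V(21): 11·(21−1)=220≡12 → M
L(11): 11·(11−1)=110≡6 → G
W(22): 11·(22−1)=231≡23 → X
W(22): 11·(22−1)=231≡23 → X
U(20): 11·(20−1)=209≡1 → B
C(2): 11·(2−1)=11 → L
E(4): 11·(4−1)=33≡7 → H

ZMGXXBLH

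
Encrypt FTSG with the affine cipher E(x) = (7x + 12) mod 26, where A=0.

VPIC

F(5): 7·5+12=47≡21 → V
T(19): 7·19+12=145≡15 → P
S(18): 7·18+12=138≡8 → I
G(6): 7·6+12=54≡2 → C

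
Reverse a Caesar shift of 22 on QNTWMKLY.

URXAQOPC

Q(16): 16−22=-6≡20 → U
N(13): 13−22=-9≡17 → R
T(19): 19−22=-3≡23 → X
W(22): 22−22=0 → A
M(12): 12−22=-10≡16 → Q
K(10): 10−22=-12≡14 → O
L(11): 11−22=-11≡15 → P
Y(24): 24−22=2 → C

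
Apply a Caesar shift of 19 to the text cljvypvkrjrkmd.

c(2): 2+19=21 → v
l(11): 11+19=30≡4 → e
j(9): 9+19=28≡2 → c
v(21): 21+19=40≡14 → o
y(24): 24+19=43≡17 → r
p(15): 15+19=34≡8 → i
v(21): 21+19=40≡14 → o
k(10): 10+19=29≡3 → d
r(17): 17+19=36≡10 → k
j(9): 9+19=28≡2 → c
r(17): 17+19=36≡10 → k
k(10): 10+19=29≡3 → d
m(12): 12+19=31≡5 → f
d(3): 3+19=22 → w

vecoriodkckdfw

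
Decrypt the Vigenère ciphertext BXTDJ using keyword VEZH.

Repeat the key across the ciphertext: VEZHV
B(1)−V(21): -20≡6 → G
X(23)−E(4): 19 → T
T(19)−Z(25): -6≡20 → U
D(3)−H(7): -4≡22 → W
J(9)−V(21): -12≡14 → O

GTUWO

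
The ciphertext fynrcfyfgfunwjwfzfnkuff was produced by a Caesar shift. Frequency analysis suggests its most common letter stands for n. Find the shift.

18

The most frequent ciphertext letter is f (appears 8 times).
f is position 5; n is position 13.
Shift = -8≡18.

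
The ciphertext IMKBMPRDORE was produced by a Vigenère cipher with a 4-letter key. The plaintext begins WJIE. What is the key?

MDCX

Subtract each crib letter from the matching ciphertext letter (mod 26):
I(8)−W(22)=-14≡12 → M
M(12)−J(9)=3 → D
K(10)−I(8)=2 → C
B(1)−E(4)=-3≡23 → X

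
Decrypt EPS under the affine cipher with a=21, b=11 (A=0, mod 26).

The inverse of 21 mod 26 is 5, since 21·5=105≡1. Apply D(y)=5·(y−11) mod 26:
E(4): 5·(4−11)=-35≡17 → R
P(15): 5·(15−11)=20 → U
S(18): 5·(18−11)=35≡9 → J

RUJ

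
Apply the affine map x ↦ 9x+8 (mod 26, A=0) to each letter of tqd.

xwj

t(19): 9·19+8=179≡23 → x
q(16): 9·16+8=152≡22 → w
d(3): 9·3+8=35≡9 → j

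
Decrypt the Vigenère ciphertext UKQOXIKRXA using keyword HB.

Repeat the key across the ciphertext: HBHBHBHBHB
U(20)−H(7): 13 → N
K(10)−B(1): 9 → J
Q(16)−H(7): 9 → J
O(14)−B(1): 13 → N
X(23)−H(7): 16 → Q
I(8)−B(1): 7 → H
K(10)−H(7): 3 → D
R(17)−B(1): 16 → Q
X(23)−H(7): 16 → Q
A(0)−B(1): -1≡25 → Z

NJJNQHDQQZ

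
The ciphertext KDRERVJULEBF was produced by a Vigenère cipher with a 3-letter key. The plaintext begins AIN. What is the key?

Subtract each crib letter from the matching ciphertext letter (mod 26):
K(10)−A(0)=10 → K
D(3)−I(8)=-5≡21 → V
R(17)−N(13)=4 → E

KVE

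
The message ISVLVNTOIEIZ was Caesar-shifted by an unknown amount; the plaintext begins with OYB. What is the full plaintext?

From the crib: I(8)−O(14)=-6≡20, so the shift is 20.
Subtract 20 from each ciphertext letter:
I(8): 8−20=-12≡14 → O
S(18): 18−20=-2≡24 → Y
V(21): 21−20=1 → B
L(11): 11−20=-9≡17 → R
V(21): 21−20=1 → B
N(13): 13−20=-7≡19 → T
T(19): 19−20=-1≡25 → Z
O(14): 14−20=-6≡20 → U
I(8): 8−20=-12≡14 → O
E(4): 4−20=-16≡10 → K
I(8): 8−20=-12≡14 → O
Z(25): 25−20=5 → F

OYBRBTZUOKOF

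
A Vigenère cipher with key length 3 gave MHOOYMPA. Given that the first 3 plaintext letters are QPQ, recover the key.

WSY

Subtract each crib letter from the matching ciphertext letter (mod 26):
M(12)−Q(16)=-4≡22 → W
H(7)−P(15)=-8≡18 → S
O(14)−Q(16)=-2≡24 → Y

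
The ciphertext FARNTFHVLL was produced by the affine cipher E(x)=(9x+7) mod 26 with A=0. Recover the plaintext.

UFESKUAQMM

The inverse of 9 mod 26 is 3, since 9·3=27≡1. Apply D(y)=3·(y−7) mod 26:
F(5): 3·(5−7)=-6≡20 → U
A(0): 3·(0−7)=-21≡5 → F
R(17): 3·(17−7)=30≡4 → E
N(13): 3·(13−7)=18 → S
T(19): 3·(19−7)=36≡10 → K
F(5): 3·(5−7)=-6≡20 → U
H(7): 3·(7−7)=0 → A
V(21): 3·(21−7)=42≡16 → Q
L(11): 3·(11−7)=12 → M
L(11): 3·(11−7)=12 → M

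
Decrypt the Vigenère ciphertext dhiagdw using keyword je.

Repeat the key across the ciphertext: jejejej
d(3)−j(9): -6≡20 → u
h(7)−e(4): 3 → d
i(8)−j(9): -1≡25 → z
a(0)−e(4): -4≡22 → w
g(6)−j(9): -3≡23 → x
d(3)−e(4): -1≡25 → z
w(22)−j(9): 13 → n

udzwxzn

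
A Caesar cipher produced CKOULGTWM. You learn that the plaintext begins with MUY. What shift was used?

From the crib: C(2)−M(12)=-10≡16, so the shift is 16.

16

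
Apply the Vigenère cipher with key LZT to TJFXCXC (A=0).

Repeat the key across the message: LZTLZTL
T(19)+L(11): 30≡4 → E
J(9)+Z(25): 34≡8 → I
F(5)+T(19): 24 → Y
X(23)+L(11): 34≡8 → I
C(2)+Z(25): 27≡1 → B
X(23)+T(19): 42≡16 → Q
C(2)+L(11): 13 → N

EIYIBQN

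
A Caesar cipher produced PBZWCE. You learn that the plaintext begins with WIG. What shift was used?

From the crib: P(15)−W(22)=-7≡19, so the shift is 19.

19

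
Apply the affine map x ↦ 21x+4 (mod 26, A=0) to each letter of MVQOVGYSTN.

M(12): 21·12+4=256≡22 → W
V(21): 21·21+4=445≡3 → D
Q(16): 21·16+4=340≡2 → C
O(14): 21·14+4=298≡12 → M
V(21): 21·21+4=445≡3 → D
G(6): 21·6+4=130≡0 → A
Y(24): 21·24+4=508≡14 → O
S(18): 21·18+4=382≡18 → S
T(19): 21·19+4=403≡13 → N
N(13): 21·13+4=277≡17 → R

WDCMDAOSNR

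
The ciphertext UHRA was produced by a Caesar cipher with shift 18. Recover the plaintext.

U(20): 20−18=2 → C
H(7): 7−18=-11≡15 → P
R(17): 17−18=-1≡25 → Z
A(0): 0−18=-18≡8 → I

CPZI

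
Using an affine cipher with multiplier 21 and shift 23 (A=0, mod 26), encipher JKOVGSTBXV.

EZFWTLGSMW

J(9): 21·9+23=212≡4 → E
K(10): 21·10+23=233≡25 → Z
O(14): 21·14+23=317≡5 → F
V(21): 21·21+23=464≡22 → W
G(6): 21·6+23=149≡19 → T
S(18): 21·18+23=401≡11 → L
T(19): 21·19+23=422≡6 → G
B(1): 21·1+23=44≡18 → S
X(23): 21·23+23=506≡12 → M
V(21): 21·21+23=464≡22 → W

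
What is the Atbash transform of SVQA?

HEJZ

S(18) → H(7)
V(21) → E(4)
Q(16) → J(9)
A(0) → Z(25)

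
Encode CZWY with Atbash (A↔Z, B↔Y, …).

XADB

C(2) → X(23)
Z(25) → A(0)
W(22) → D(3)
Y(24) → B(1)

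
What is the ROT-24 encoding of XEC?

VCA

X(23): 23+24=47≡21 → V
E(4): 4+24=28≡2 → C
C(2): 2+24=26≡0 → A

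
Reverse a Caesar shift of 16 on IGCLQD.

SQMVAN

I(8): 8−16=-8≡18 → S
G(6): 6−16=-10≡16 → Q
C(2): 2−16=-14≡12 → M
L(11): 11−16=-5≡21 → V
Q(16): 16−16=0 → A
D(3): 3−16=-13≡13 → N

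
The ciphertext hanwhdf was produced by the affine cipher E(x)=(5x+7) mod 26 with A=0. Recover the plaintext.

ajwdauk

The inverse of 5 mod 26 is 21, since 5·21=105≡1. Apply D(y)=21·(y−7) mod 26:
h(7): 21·(7−7)=0 → a
a(0): 21·(0−7)=-147≡9 → j
n(13): 21·(13−7)=126≡22 → w
w(22): 21·(22−7)=315≡3 → d
h(7): 21·(7−7)=0 → a
d(3): 21·(3−7)=-84≡20 → u
f(5): 21·(5−7)=-42≡10 → k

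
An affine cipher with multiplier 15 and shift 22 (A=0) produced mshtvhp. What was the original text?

iyzftzd

The inverse of 15 mod 26 is 7, since 15·7=105≡1. Apply D(y)=7·(y−22) mod 26:
m(12): 7·(12−22)=-70≡8 → i
s(18): 7·(18−22)=-28≡24 → y
h(7): 7·(7−22)=-105≡25 → z
t(19): 7·(19−22)=-21≡5 → f
v(21): 7·(21−22)=-7≡19 → t
h(7): 7·(7−22)=-105≡25 → z
p(15): 7·(15−22)=-49≡3 → d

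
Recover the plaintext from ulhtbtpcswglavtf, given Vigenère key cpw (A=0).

Repeat the key across the ciphertext: cpwcpwcpwcpwcpwc
u(20)−c(2): 18 → s
l(11)−p(15): -4≡22 → w
h(7)−w(22): -15≡11 → l
t(19)−c(2): 17 → r
b(1)−p(15): -14≡12 → m
t(19)−w(22): -3≡23 → x
p(15)−c(2): 13 → n
c(2)−p(15): -13≡13 → n
s(18)−w(22): -4≡22 → w
w(22)−c(2): 20 → u
g(6)−p(15): -9≡17 → r
l(11)−w(22): -11≡15 → p
a(0)−c(2): -2≡24 → y
v(21)−p(15): 6 → g
t(19)−w(22): -3≡23 → x
f(5)−c(2): 3 → d

swlrmxnnwurpygxd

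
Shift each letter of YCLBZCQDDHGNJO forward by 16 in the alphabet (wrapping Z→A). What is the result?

OSBRPSGTTXWDZE

Y(24): 24+16=40≡14 → O
C(2): 2+16=18 → S
L(11): 11+16=27≡1 → B
B(1): 1+16=17 → R
Z(25): 25+16=41≡15 → P
C(2): 2+16=18 → S
Q(16): 16+16=32≡6 → G
D(3): 3+16=19 → T
D(3): 3+16=19 → T
H(7): 7+16=23 → X
G(6): 6+16=22 → W
N(13): 13+16=29≡3 → D
J(9): 9+16=25 → Z
O(14): 14+16=30≡4 → E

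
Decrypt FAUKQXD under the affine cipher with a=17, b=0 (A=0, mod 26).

The inverse of 17 mod 26 is 23, since 17·23=391≡1. Apply D(y)=23·(y−0) mod 26:
F(5): 23·(5−0)=115≡11 → L
A(0): 23·(0−0)=0 → A
U(20): 23·(20−0)=460≡18 → S
K(10): 23·(10−0)=230≡22 → W
Q(16): 23·(16−0)=368≡4 → E
X(23): 23·(23−0)=529≡9 → J
D(3): 23·(3−0)=69≡17 → R

LASWEJR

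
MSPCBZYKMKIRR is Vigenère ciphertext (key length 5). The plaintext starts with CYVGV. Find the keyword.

Subtract each crib letter from the matching ciphertext letter (mod 26):
M(12)−C(2)=10 → K
S(18)−Y(24)=-6≡20 → U
P(15)−V(21)=-6≡20 → U
C(2)−G(6)=-4≡22 → W
B(1)−V(21)=-20≡6 → G

KUUWG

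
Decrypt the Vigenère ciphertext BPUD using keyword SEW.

JLYL

Repeat the key across the ciphertext: SEWS
B(1)−S(18): -17≡9 → J
P(15)−E(4): 11 → L
U(20)−W(22): -2≡24 → Y
D(3)−S(18): -15≡11 → L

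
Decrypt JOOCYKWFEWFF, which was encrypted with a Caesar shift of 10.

J(9): 9−10=-1≡25 → Z
O(14): 14−10=4 → E
O(14): 14−10=4 → E
C(2): 2−10=-8≡18 → S
Y(24): 24−10=14 → O
K(10): 10−10=0 → A
W(22): 22−10=12 → M
F(5): 5−10=-5≡21 → V
E(4): 4−10=-6≡20 → U
W(22): 22−10=12 → M
F(5): 5−10=-5≡21 → V
F(5): 5−10=-5≡21 → V

ZEESOAMVUMVV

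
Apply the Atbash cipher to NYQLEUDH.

MBJOVFWS

N(13) → M(12)
Y(24) → B(1)
Q(16) → J(9)
L(11) → O(14)
E(4) → V(21)
U(20) → F(5)
D(3) → W(22)
H(7) → S(18)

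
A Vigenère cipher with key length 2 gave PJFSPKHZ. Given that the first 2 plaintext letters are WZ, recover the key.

Subtract each crib letter from the matching ciphertext letter (mod 26):
P(15)−W(22)=-7≡19 → T
J(9)−Z(25)=-16≡10 → K

TK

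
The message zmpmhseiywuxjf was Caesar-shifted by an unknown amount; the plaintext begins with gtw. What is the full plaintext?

From the crib: z(25)−g(6)=19, so the shift is 19.
Subtract 19 from each ciphertext letter:
z(25): 25−19=6 → g
m(12): 12−19=-7≡19 → t
p(15): 15−19=-4≡22 → w
m(12): 12−19=-7≡19 → t
h(7): 7−19=-12≡14 → o
s(18): 18−19=-1≡25 → z
e(4): 4−19=-15≡11 → l
i(8): 8−19=-11≡15 → p
y(24): 24−19=5 → f
w(22): 22−19=3 → d
u(20): 20−19=1 → b
x(23): 23−19=4 → e
j(9): 9−19=-10≡16 → q
f(5): 5−19=-14≡12 → m

gtwtozlpfdbeqm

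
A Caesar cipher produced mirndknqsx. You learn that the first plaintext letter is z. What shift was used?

13

From the crib: m(12)−z(25)=-13≡13, so the shift is 13.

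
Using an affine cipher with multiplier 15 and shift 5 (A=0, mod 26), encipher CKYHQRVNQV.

JZBGLAISLI

C(2): 15·2+5=35≡9 → J
K(10): 15·10+5=155≡25 → Z
Y(24): 15·24+5=365≡1 → B
H(7): 15·7+5=110≡6 → G
Q(16): 15·16+5=245≡11 → L
R(17): 15·17+5=260≡0 → A
V(21): 15·21+5=320≡8 → I
N(13): 15·13+5=200≡18 → S
Q(16): 15·16+5=245≡11 → L
V(21): 15·21+5=320≡8 → I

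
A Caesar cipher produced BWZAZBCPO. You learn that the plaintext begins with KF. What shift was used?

From the crib: B(1)−K(10)=-9≡17, so the shift is 17.

17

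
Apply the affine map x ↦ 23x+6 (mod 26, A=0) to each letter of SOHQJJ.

EQLKFF

S(18): 23·18+6=420≡4 → E
O(14): 23·14+6=328≡16 → Q
H(7): 23·7+6=167≡11 → L
Q(16): 23·16+6=374≡10 → K
J(9): 23·9+6=213≡5 → F
J(9): 23·9+6=213≡5 → F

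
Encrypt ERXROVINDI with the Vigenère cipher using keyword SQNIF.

WHKZTNYALN

Repeat the key across the message: SQNIFSQNIF
E(4)+S(18): 22 → W
R(17)+Q(16): 33≡7 → H
X(23)+N(13): 36≡10 → K
R(17)+I(8): 25 → Z
O(14)+F(5): 19 → T
V(21)+S(18): 39≡13 → N
I(8)+Q(16): 24 → Y
N(13)+N(13): 26≡0 → A
D(3)+I(8): 11 → L
I(8)+F(5): 13 → N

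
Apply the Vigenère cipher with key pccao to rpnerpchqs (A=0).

grpefeejqg

Repeat the key across the message: pccaopccao
r(17)+p(15): 32≡6 → g
p(15)+c(2): 17 → r
n(13)+c(2): 15 → p
e(4)+a(0): 4 → e
r(17)+o(14): 31≡5 → f
p(15)+p(15): 30≡4 → e
c(2)+c(2): 4 → e
h(7)+c(2): 9 → j
q(16)+a(0): 16 → q
s(18)+o(14): 32≡6 → g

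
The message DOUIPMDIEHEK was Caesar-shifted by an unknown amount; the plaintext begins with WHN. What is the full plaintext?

From the crib: D(3)−W(22)=-19≡7, so the shift is 7.
Subtract 7 from each ciphertext letter:
D(3): 3−7=-4≡22 → W
O(14): 14−7=7 → H
U(20): 20−7=13 → N
I(8): 8−7=1 → B
P(15): 15−7=8 → I
M(12): 12−7=5 → F
D(3): 3−7=-4≡22 → W
I(8): 8−7=1 → B
E(4): 4−7=-3≡23 → X
H(7): 7−7=0 → A
E(4): 4−7=-3≡23 → X
K(10): 10−7=3 → D

WHNBIFWBXAXD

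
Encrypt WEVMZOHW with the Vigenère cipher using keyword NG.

JKISMUUC

Repeat the key across the message: NGNGNGNG
W(22)+N(13): 35≡9 → J
E(4)+G(6): 10 → K
V(21)+N(13): 34≡8 → I
M(12)+G(6): 18 → S
Z(25)+N(13): 38≡12 → M
O(14)+G(6): 20 → U
H(7)+N(13): 20 → U
W(22)+G(6): 28≡2 → C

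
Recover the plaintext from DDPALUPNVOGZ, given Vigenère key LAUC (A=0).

Repeat the key across the ciphertext: LAUCLAUCLAUC
D(3)−L(11): -8≡18 → S
D(3)−A(0): 3 → D
P(15)−U(20): -5≡21 → V
A(0)−C(2): -2≡24 → Y
L(11)−L(11): 0 → A
U(20)−A(0): 20 → U
P(15)−U(20): -5≡21 → V
N(13)−C(2): 11 → L
V(21)−L(11): 10 → K
O(14)−A(0): 14 → O
G(6)−U(20): -14≡12 → M
Z(25)−C(2): 23 → X

SDVYAUVLKOMX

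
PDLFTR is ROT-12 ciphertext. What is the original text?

DRZTHF

P(15): 15−12=3 → D
D(3): 3−12=-9≡17 → R
L(11): 11−12=-1≡25 → Z
F(5): 5−12=-7≡19 → T
T(19): 19−12=7 → H
R(17): 17−12=5 → F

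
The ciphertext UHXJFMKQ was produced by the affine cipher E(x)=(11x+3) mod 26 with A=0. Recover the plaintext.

LYQKMPDN

The inverse of 11 mod 26 is 19, since 11·19=209≡1. Apply D(y)=19·(y−3) mod 26:
U(20): 19·(20−3)=323≡11 → L
H(7): 19·(7−3)=76≡24 → Y
X(23): 19·(23−3)=380≡16 → Q
J(9): 19·(9−3)=114≡10 → K
F(5): 19·(5−3)=38≡12 → M
M(12): 19·(12−3)=171≡15 → P
K(10): 19·(10−3)=133≡3 → D
Q(16): 19·(16−3)=247≡13 → N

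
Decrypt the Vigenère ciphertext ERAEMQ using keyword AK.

Repeat the key across the ciphertext: AKAKAK
E(4)−A(0): 4 → E
R(17)−K(10): 7 → H
A(0)−A(0): 0 → A
E(4)−K(10): -6≡20 → U
M(12)−A(0): 12 → M
Q(16)−K(10): 6 → G

EHAUMG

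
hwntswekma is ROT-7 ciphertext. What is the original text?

apgmlpxdft

h(7): 7−7=0 → a
w(22): 22−7=15 → p
n(13): 13−7=6 → g
t(19): 19−7=12 → m
s(18): 18−7=11 → l
w(22): 22−7=15 → p
e(4): 4−7=-3≡23 → x
k(10): 10−7=3 → d
m(12): 12−7=5 → f
a(0): 0−7=-7≡19 → t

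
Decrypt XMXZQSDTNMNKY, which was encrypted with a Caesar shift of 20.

DSDFWYJZTSTQE

X(23): 23−20=3 → D
M(12): 12−20=-8≡18 → S
X(23): 23−20=3 → D
Z(25): 25−20=5 → F
Q(16): 16−20=-4≡22 → W
S(18): 18−20=-2≡24 → Y
D(3): 3−20=-17≡9 → J
T(19): 19−20=-1≡25 → Z
N(13): 13−20=-7≡19 → T
M(12): 12−20=-8≡18 → S
N(13): 13−20=-7≡19 → T
K(10): 10−20=-10≡16 → Q
Y(24): 24−20=4 → E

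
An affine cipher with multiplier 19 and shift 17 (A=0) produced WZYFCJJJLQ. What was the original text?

DKZYRQQQMP

The inverse of 19 mod 26 is 11, since 19·11=209≡1. Apply D(y)=11·(y−17) mod 26:
W(22): 11·(22−17)=55≡3 → D
Z(25): 11·(25−17)=88≡10 → K
Y(24): 11·(24−17)=77≡25 → Z
F(5): 11·(5−17)=-132≡24 → Y
C(2): 11·(2−17)=-165≡17 → R
J(9): 11·(9−17)=-88≡16 → Q
J(9): 11·(9−17)=-88≡16 → Q
J(9): 11·(9−17)=-88≡16 → Q
L(11): 11·(11−17)=-66≡12 → M
Q(16): 11·(16−17)=-11≡15 → P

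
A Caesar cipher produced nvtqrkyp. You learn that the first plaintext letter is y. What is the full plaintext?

ygebcvja

From the crib: n(13)−y(24)=-11≡15, so the shift is 15.
Subtract 15 from each ciphertext letter:
n(13): 13−15=-2≡24 → y
v(21): 21−15=6 → g
t(19): 19−15=4 → e
q(16): 16−15=1 → b
r(17): 17−15=2 → c
k(10): 10−15=-5≡21 → v
y(24): 24−15=9 → j
p(15): 15−15=0 → a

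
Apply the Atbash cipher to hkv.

h(7) → s(18)
k(10) → p(15)
v(21) → e(4)

spe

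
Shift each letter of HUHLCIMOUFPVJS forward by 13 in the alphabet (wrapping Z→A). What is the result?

UHUYPVZBHSCIWF

H(7): 7+13=20 → U
U(20): 20+13=33≡7 → H
H(7): 7+13=20 → U
L(11): 11+13=24 → Y
C(2): 2+13=15 → P
I(8): 8+13=21 → V
M(12): 12+13=25 → Z
O(14): 14+13=27≡1 → B
U(20): 20+13=33≡7 → H
F(5): 5+13=18 → S
P(15): 15+13=28≡2 → C
V(21): 21+13=34≡8 → I
J(9): 9+13=22 → W
S(18): 18+13=31≡5 → F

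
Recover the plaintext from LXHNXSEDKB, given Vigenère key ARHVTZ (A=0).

Repeat the key across the ciphertext: ARHVTZARHV
L(11)−A(0): 11 → L
X(23)−R(17): 6 → G
H(7)−H(7): 0 → A
N(13)−V(21): -8≡18 → S
X(23)−T(19): 4 → E
S(18)−Z(25): -7≡19 → T
E(4)−A(0): 4 → E
D(3)−R(17): -14≡12 → M
K(10)−H(7): 3 → D
B(1)−V(21): -20≡6 → G

LGASETEMDG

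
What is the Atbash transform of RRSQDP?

R(17) → I(8)
R(17) → I(8)
S(18) → H(7)
Q(16) → J(9)
D(3) → W(22)
P(15) → K(10)

IIHJWK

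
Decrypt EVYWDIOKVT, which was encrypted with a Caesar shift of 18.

MDGELQWSDB

E(4): 4−18=-14≡12 → M
V(21): 21−18=3 → D
Y(24): 24−18=6 → G
W(22): 22−18=4 → E
D(3): 3−18=-15≡11 → L
I(8): 8−18=-10≡16 → Q
O(14): 14−18=-4≡22 → W
K(10): 10−18=-8≡18 → S
V(21): 21−18=3 → D
T(19): 19−18=1 → B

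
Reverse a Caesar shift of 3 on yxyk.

y(24): 24−3=21 → v
x(23): 23−3=20 → u
y(24): 24−3=21 → v
k(10): 10−3=7 → h

vuvh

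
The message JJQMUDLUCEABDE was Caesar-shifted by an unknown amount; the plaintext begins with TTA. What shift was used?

From the crib: J(9)−T(19)=-10≡16, so the shift is 16.

16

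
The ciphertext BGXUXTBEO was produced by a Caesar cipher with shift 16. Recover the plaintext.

LQHEHDLOY

B(1): 1−16=-15≡11 → L
G(6): 6−16=-10≡16 → Q
X(23): 23−16=7 → H
U(20): 20−16=4 → E
X(23): 23−16=7 → H
T(19): 19−16=3 → D
B(1): 1−16=-15≡11 → L
E(4): 4−16=-12≡14 → O
O(14): 14−16=-2≡24 → Y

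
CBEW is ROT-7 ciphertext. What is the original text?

VUXP

C(2): 2−7=-5≡21 → V
B(1): 1−7=-6≡20 → U
E(4): 4−7=-3≡23 → X
W(22): 22−7=15 → P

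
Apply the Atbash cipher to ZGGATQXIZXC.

ATTZGJCRACX

Z(25) → A(0)
G(6) → T(19)
G(6) → T(19)
A(0) → Z(25)
T(19) → G(6)
Q(16) → J(9)
X(23) → C(2)
I(8) → R(17)
Z(25) → A(0)
X(23) → C(2)
C(2) → X(23)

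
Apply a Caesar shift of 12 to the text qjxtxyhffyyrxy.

cvjfjktrrkkdjk

q(16): 16+12=28≡2 → c
j(9): 9+12=21 → v
x(23): 23+12=35≡9 → j
t(19): 19+12=31≡5 → f
x(23): 23+12=35≡9 → j
y(24): 24+12=36≡10 → k
h(7): 7+12=19 → t
f(5): 5+12=17 → r
f(5): 5+12=17 → r
y(24): 24+12=36≡10 → k
y(24): 24+12=36≡10 → k
r(17): 17+12=29≡3 → d
x(23): 23+12=35≡9 → j
y(24): 24+12=36≡10 → k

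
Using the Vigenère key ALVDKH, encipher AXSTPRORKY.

AINWZYOCFB

Repeat the key across the message: ALVDKHALVD
A(0)+A(0): 0 → A
X(23)+L(11): 34≡8 → I
S(18)+V(21): 39≡13 → N
T(19)+D(3): 22 → W
P(15)+K(10): 25 → Z
R(17)+H(7): 24 → Y
O(14)+A(0): 14 → O
R(17)+L(11): 28≡2 → C
K(10)+V(21): 31≡5 → F
Y(24)+D(3): 27≡1 → B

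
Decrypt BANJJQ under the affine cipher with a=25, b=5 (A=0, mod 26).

EFSWWP

The inverse of 25 mod 26 is 25, since 25·25=625≡1. Apply D(y)=25·(y−5) mod 26:
B(1): 25·(1−5)=-100≡4 → E
A(0): 25·(0−5)=-125≡5 → F
N(13): 25·(13−5)=200≡18 → S
J(9): 25·(9−5)=100≡22 → W
J(9): 25·(9−5)=100≡22 → W
Q(16): 25·(16−5)=275≡15 → P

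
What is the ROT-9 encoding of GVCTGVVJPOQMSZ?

PELCPEESYXZVBI

G(6): 6+9=15 → P
V(21): 21+9=30≡4 → E
C(2): 2+9=11 → L
T(19): 19+9=28≡2 → C
G(6): 6+9=15 → P
V(21): 21+9=30≡4 → E
V(21): 21+9=30≡4 → E
J(9): 9+9=18 → S
P(15): 15+9=24 → Y
O(14): 14+9=23 → X
Q(16): 16+9=25 → Z
M(12): 12+9=21 → V
S(18): 18+9=27≡1 → B
Z(25): 25+9=34≡8 → I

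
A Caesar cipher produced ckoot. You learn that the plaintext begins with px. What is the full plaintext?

From the crib: c(2)−p(15)=-13≡13, so the shift is 13.
Subtract 13 from each ciphertext letter:
c(2): 2−13=-11≡15 → p
k(10): 10−13=-3≡23 → x
o(14): 14−13=1 → b
o(14): 14−13=1 → b
t(19): 19−13=6 → g

pxbbg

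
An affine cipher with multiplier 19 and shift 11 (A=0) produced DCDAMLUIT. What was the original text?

QFQJLAVTK

The inverse of 19 mod 26 is 11, since 19·11=209≡1. Apply D(y)=11·(y−11) mod 26:
D(3): 11·(3−11)=-88≡16 → Q
C(2): 11·(2−11)=-99≡5 → F
D(3): 11·(3−11)=-88≡16 → Q
A(0): 11·(0−11)=-121≡9 → J
M(12): 11·(12−11)=11 → L
L(11): 11·(11−11)=0 → A
U(20): 11·(20−11)=99≡21 → V
I(8): 11·(8−11)=-33≡19 → T
T(19): 11·(19−11)=88≡10 → K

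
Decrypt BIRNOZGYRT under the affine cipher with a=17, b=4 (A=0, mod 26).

The inverse of 17 mod 26 is 23, since 17·23=391≡1. Apply D(y)=23·(y−4) mod 26:
B(1): 23·(1−4)=-69≡9 → J
I(8): 23·(8−4)=92≡14 → O
R(17): 23·(17−4)=299≡13 → N
N(13): 23·(13−4)=207≡25 → Z
O(14): 23·(14−4)=230≡22 → W
Z(25): 23·(25−4)=483≡15 → P
G(6): 23·(6−4)=46≡20 → U
Y(24): 23·(24−4)=460≡18 → S
R(17): 23·(17−4)=299≡13 → N
T(19): 23·(19−4)=345≡7 → H

JONZWPUSNH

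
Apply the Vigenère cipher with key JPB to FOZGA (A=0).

ODAPP

Repeat the key across the message: JPBJP
F(5)+J(9): 14 → O
O(14)+P(15): 29≡3 → D
Z(25)+B(1): 26≡0 → A
G(6)+J(9): 15 → P
A(0)+P(15): 15 → P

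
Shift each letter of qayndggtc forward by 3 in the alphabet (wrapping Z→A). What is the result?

tdbqgjjwf

q(16): 16+3=19 → t
a(0): 0+3=3 → d
y(24): 24+3=27≡1 → b
n(13): 13+3=16 → q
d(3): 3+3=6 → g
g(6): 6+3=9 → j
g(6): 6+3=9 → j
t(19): 19+3=22 → w
c(2): 2+3=5 → f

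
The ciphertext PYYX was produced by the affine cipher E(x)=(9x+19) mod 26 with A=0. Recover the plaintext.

The inverse of 9 mod 26 is 3, since 9·3=27≡1. Apply D(y)=3·(y−19) mod 26:
P(15): 3·(15−19)=-12≡14 → O
Y(24): 3·(24−19)=15 → P
Y(24): 3·(24−19)=15 → P
X(23): 3·(23−19)=12 → M

OPPM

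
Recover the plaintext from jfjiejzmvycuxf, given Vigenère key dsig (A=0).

Repeat the key across the ciphertext: dsigdsigdsigds
j(9)−d(3): 6 → g
f(5)−s(18): -13≡13 → n
j(9)−i(8): 1 → b
i(8)−g(6): 2 → c
e(4)−d(3): 1 → b
j(9)−s(18): -9≡17 → r
z(25)−i(8): 17 → r
m(12)−g(6): 6 → g
v(21)−d(3): 18 → s
y(24)−s(18): 6 → g
c(2)−i(8): -6≡20 → u
u(20)−g(6): 14 → o
x(23)−d(3): 20 → u
f(5)−s(18): -13≡13 → n

gnbcbrrgsguoun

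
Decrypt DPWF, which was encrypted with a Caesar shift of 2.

D(3): 3−2=1 → B
P(15): 15−2=13 → N
W(22): 22−2=20 → U
F(5): 5−2=3 → D

BNUD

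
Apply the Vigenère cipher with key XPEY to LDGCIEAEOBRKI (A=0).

ISKAFTECLQVIF

Repeat the key across the message: XPEYXPEYXPEYX
L(11)+X(23): 34≡8 → I
D(3)+P(15): 18 → S
G(6)+E(4): 10 → K
C(2)+Y(24): 26≡0 → A
I(8)+X(23): 31≡5 → F
E(4)+P(15): 19 → T
A(0)+E(4): 4 → E
E(4)+Y(24): 28≡2 → C
O(14)+X(23): 37≡11 → L
B(1)+P(15): 16 → Q
R(17)+E(4): 21 → V
K(10)+Y(24): 34≡8 → I
I(8)+X(23): 31≡5 → F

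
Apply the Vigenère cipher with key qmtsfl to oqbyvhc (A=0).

Repeat the key across the message: qmtsflq
o(14)+q(16): 30≡4 → e
q(16)+m(12): 28≡2 → c
b(1)+t(19): 20 → u
y(24)+s(18): 42≡16 → q
v(21)+f(5): 26≡0 → a
h(7)+l(11): 18 → s
c(2)+q(16): 18 → s

ecuqass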